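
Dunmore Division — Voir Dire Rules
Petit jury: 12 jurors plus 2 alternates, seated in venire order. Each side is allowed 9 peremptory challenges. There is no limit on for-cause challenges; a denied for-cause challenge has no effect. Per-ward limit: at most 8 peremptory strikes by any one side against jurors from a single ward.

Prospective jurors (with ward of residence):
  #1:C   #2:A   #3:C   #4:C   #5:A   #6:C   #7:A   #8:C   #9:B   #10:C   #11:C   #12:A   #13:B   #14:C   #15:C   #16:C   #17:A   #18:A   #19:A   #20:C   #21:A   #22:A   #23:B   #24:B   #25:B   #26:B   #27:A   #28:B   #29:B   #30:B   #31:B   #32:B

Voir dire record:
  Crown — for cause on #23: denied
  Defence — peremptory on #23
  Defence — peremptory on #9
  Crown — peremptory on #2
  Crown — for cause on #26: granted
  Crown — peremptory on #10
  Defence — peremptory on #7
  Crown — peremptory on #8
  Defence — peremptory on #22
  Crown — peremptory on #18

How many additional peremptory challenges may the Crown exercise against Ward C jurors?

5

Crown peremptories so far: #2, #10, #8, #18 — 4 of 9 used, 5 left overall.
Against Ward C: #10, #8 — 2 used; per-ward cap 8 leaves 6.
Binding limit: min(5, 6) = 5.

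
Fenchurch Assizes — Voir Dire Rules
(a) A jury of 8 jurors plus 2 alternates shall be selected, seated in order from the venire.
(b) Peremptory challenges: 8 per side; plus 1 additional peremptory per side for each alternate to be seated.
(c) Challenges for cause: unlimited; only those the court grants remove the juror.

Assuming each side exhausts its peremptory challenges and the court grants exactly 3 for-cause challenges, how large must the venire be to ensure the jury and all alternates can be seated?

33

Seats to fill: 8 + 2 alternates = 10.
Peremptories: 8 + 1×2 = 10 per side × 2 sides = 20.
For-cause removals: 3.
Minimum venire: 10 + 20 + 3 = 33.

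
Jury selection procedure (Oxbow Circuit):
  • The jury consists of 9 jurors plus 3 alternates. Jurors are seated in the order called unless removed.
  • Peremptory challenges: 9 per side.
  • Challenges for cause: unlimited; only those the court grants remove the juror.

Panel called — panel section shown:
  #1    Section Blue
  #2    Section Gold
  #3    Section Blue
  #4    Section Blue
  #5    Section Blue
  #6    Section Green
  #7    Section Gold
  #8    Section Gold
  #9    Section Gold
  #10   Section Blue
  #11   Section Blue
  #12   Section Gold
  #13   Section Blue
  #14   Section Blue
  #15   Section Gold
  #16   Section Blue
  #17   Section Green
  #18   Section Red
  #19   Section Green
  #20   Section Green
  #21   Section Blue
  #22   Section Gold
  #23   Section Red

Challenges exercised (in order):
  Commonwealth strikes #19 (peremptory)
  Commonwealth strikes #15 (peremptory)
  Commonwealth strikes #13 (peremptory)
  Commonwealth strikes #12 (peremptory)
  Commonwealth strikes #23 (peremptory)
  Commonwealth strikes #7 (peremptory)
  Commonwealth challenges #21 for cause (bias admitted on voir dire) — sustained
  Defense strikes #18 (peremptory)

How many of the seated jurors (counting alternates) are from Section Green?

Removed: #7, #12, #13, #15, #18, #19, #21, #23.
Seated (12 incl. alternates): #1, #2, #3, #4, #5, #6, #8, #9, #10, #11, #14, #16.
Of those, in Section Green: #6 → 1.

1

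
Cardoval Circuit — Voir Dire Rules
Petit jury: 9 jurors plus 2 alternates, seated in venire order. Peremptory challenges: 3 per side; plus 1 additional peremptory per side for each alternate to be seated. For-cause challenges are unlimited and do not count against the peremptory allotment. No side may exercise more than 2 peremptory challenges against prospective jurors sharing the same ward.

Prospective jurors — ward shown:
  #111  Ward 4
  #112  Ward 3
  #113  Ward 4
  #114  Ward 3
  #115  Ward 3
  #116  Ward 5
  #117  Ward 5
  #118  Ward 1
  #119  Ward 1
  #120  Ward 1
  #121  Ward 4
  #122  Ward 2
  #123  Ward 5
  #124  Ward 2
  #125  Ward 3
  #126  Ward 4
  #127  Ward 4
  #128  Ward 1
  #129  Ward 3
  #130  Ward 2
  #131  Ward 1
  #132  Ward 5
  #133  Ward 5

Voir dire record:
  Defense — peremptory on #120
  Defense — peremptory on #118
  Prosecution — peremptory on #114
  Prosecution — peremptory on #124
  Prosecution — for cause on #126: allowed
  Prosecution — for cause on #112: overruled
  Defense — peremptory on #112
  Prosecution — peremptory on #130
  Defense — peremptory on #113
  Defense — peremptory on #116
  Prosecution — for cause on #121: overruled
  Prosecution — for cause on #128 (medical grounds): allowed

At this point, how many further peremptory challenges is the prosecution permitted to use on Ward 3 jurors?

Prosecution peremptories so far: #114, #124, #130 — 3 of 5 used, 2 left overall.
Against Ward 3: #114 — 1 used; per-ward cap 2 leaves 1.
Binding limit: min(2, 1) = 1.

1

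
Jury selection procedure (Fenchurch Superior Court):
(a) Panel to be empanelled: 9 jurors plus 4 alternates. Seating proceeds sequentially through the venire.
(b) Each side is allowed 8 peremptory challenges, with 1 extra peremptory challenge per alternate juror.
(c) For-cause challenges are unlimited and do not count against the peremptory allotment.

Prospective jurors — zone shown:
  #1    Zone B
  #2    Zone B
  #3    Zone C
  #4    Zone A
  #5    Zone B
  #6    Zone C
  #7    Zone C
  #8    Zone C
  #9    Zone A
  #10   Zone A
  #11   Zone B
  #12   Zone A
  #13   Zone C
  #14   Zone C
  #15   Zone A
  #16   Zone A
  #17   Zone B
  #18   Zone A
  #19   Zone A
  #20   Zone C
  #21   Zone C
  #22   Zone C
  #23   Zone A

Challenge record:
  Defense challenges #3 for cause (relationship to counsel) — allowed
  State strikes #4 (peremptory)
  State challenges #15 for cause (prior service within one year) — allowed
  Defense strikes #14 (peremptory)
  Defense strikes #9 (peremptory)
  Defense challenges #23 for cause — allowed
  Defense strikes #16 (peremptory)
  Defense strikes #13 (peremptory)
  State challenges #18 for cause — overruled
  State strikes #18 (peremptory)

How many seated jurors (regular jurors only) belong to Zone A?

2

Removed: #3, #4, #9, #13, #14, #15, #16, #18, #23.
Seated jurors 1–9: #1, #2, #5, #6, #7, #8, #10, #11, #12 (alternates #17, #19, #20, #21 not counted).
Of those, in Zone A: #10, #12 → 2.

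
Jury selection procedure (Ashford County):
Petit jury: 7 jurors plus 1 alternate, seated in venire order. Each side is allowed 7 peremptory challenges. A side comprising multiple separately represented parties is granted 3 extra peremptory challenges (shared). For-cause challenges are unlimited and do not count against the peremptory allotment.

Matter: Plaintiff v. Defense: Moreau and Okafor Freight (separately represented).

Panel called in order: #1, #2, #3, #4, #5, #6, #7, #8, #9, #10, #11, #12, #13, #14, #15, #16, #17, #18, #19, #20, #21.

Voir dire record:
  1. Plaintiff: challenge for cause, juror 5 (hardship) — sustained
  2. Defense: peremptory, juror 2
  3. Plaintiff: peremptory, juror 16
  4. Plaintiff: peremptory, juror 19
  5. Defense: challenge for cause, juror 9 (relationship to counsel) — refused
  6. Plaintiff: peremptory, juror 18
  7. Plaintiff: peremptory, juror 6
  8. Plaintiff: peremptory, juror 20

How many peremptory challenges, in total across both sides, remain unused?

11

Plaintiff allotment: 7. Defense allotment: 7 base + 3 multi-party = 10.
Plaintiff peremptories used: #16, #19, #18, #6, #20 — 5 (the for-cause on #5 doesn't count).
Defense peremptories used: #2 — 1 (the for-cause on #9 doesn't count).
Remaining: (7 − 5) + (10 − 1) = 11.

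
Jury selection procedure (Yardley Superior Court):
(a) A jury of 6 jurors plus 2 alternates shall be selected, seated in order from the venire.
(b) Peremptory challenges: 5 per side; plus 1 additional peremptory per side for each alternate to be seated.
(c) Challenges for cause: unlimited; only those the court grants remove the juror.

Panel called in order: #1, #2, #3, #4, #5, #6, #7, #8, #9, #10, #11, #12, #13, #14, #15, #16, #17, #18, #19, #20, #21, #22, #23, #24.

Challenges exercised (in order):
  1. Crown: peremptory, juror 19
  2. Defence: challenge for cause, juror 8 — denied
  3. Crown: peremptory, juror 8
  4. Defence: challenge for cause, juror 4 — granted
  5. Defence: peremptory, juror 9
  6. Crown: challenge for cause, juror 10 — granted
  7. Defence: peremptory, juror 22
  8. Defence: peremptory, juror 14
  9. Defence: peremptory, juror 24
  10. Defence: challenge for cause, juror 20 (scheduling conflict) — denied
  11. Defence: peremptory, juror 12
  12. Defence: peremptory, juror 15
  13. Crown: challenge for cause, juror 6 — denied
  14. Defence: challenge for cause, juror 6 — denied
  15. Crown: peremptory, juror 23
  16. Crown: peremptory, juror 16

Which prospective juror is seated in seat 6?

Removed: #4, #8, #9, #10, #12, #14, #15, #16, #19, #22, #23, #24. (#6, #20 stay — for-cause denied.)
Seating in order: seats 1–6 → #1, #2, #3, #5, #6, #7; alternates → #11, #13.
So seat 6 is #7.

7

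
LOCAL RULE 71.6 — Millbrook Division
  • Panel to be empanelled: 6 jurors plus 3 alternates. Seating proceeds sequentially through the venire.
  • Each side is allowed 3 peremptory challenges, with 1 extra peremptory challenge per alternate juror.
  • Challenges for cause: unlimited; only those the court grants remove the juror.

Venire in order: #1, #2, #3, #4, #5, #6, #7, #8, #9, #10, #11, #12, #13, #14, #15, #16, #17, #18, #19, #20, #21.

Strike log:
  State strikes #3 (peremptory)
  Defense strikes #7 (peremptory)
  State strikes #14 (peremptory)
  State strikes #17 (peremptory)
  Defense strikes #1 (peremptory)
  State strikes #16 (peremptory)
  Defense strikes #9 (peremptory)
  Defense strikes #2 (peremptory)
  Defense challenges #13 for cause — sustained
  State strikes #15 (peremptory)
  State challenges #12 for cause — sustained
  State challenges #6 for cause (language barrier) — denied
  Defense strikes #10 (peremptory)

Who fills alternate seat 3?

21

Removed: #1, #2, #3, #7, #9, #10, #12, #13, #14, #15, #16, #17. (#6 stays — for-cause denied.)
Seating in order: seats 1–6 → #4, #5, #6, #8, #11, #18; alternates → #19, #20, #21.
So alternate 3 is #21.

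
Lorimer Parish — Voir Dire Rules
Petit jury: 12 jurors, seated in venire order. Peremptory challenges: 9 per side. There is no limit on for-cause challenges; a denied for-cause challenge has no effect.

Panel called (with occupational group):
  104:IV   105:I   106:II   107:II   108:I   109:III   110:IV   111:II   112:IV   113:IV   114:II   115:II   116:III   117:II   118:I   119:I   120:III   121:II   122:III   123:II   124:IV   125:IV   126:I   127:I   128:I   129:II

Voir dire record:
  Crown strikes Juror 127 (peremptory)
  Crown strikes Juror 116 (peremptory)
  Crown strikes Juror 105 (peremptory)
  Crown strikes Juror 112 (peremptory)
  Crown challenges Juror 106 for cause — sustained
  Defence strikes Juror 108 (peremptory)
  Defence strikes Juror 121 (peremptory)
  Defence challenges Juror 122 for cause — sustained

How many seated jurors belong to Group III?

2

Removed: #105, #106, #108, #112, #116, #121, #122, #127.
Seated jurors 1–12: #104, #107, #109, #110, #111, #113, #114, #115, #117, #118, #119, #120.
Of those, in Group III: #109, #120 → 2.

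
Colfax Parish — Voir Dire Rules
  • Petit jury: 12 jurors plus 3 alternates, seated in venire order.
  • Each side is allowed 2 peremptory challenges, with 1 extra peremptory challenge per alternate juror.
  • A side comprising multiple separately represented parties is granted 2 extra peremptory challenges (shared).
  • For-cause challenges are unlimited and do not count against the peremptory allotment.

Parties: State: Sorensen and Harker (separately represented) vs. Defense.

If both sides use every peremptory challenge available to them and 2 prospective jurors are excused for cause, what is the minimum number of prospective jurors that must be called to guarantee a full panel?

29

Seats to fill: 12 + 3 alternates = 15.
Peremptories — State: 2 + 1×3 + 2 = 7; Defense: 2 + 1×3 = 5; total 12.
For-cause removals: 2.
Minimum venire: 15 + 12 + 2 = 29.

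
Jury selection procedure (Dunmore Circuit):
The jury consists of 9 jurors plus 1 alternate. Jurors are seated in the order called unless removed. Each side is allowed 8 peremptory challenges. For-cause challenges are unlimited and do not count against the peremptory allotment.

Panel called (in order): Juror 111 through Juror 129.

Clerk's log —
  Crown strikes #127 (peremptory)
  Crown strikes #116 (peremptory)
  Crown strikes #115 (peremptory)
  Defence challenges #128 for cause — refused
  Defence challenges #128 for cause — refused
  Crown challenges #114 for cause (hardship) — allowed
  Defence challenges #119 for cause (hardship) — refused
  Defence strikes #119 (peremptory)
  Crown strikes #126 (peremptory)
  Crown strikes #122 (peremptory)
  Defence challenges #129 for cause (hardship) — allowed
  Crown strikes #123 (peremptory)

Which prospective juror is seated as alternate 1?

128

Removed: #114, #115, #116, #119, #122, #123, #126, #127, #129. (#128 stays — for-cause denied.)
Filling seats in venire order through position 10: #111, #112, #113, #117, #118, #120, #121, #124, #125, #128.
So alternate 1 is #128.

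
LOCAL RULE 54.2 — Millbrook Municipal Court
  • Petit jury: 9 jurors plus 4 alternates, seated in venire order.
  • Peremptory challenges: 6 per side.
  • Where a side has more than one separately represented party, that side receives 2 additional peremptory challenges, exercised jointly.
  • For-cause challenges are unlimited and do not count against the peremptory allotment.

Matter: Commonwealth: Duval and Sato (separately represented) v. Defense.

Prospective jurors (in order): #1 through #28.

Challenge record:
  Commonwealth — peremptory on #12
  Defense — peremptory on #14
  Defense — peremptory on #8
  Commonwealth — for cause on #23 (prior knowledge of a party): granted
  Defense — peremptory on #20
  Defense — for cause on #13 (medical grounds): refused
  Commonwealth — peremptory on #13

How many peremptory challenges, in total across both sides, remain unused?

Commonwealth allotment: 6 base + 2 multi-party = 8. Defense allotment: 6.
Commonwealth peremptories used: #12, #13 — 2 (the for-cause on #23 doesn't count).
Defense peremptories used: #14, #8, #20 — 3 (the for-cause on #13 doesn't count).
Remaining: (8 − 2) + (6 − 3) = 9.

9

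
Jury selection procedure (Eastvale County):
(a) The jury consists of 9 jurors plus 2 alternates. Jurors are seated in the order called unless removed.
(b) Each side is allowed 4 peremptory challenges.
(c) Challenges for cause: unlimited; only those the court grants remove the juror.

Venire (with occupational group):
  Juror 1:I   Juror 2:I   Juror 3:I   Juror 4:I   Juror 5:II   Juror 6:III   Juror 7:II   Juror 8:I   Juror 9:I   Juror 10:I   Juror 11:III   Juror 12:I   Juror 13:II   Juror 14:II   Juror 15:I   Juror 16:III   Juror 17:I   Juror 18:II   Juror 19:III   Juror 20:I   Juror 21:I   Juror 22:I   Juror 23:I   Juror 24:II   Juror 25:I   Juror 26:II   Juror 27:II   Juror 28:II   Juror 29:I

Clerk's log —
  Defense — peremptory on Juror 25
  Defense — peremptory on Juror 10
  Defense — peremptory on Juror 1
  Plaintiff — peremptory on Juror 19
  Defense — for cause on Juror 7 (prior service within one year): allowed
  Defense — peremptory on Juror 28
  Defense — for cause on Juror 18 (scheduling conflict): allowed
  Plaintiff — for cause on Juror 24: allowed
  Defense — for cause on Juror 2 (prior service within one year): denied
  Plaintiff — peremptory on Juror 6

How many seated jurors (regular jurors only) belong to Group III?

Removed: #1, #6, #7, #10, #18, #19, #24, #25, #28.
Seated jurors 1–9: #2, #3, #4, #5, #8, #9, #11, #12, #13 (alternates #14, #15 not counted).
Of those, in Group III: #11 → 1.

1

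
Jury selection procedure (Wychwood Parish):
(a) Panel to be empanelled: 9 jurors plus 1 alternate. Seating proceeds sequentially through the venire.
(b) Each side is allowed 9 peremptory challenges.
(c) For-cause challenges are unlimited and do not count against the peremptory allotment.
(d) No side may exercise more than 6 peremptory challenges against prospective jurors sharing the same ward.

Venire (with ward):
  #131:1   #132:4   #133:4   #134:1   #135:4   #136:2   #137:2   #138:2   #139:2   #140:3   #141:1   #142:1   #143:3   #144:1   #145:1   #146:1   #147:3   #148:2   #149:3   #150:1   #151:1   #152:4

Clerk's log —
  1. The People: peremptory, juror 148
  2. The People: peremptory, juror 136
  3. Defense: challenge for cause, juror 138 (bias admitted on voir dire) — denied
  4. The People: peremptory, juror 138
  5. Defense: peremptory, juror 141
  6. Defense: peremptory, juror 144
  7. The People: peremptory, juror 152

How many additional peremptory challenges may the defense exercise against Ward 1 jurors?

Defense peremptories so far: #141, #144 — 2 of 9 used, 7 left overall.
Against Ward 1: #141, #144 — 2 used; per-ward cap 6 leaves 4.
Binding limit: min(7, 4) = 4.

4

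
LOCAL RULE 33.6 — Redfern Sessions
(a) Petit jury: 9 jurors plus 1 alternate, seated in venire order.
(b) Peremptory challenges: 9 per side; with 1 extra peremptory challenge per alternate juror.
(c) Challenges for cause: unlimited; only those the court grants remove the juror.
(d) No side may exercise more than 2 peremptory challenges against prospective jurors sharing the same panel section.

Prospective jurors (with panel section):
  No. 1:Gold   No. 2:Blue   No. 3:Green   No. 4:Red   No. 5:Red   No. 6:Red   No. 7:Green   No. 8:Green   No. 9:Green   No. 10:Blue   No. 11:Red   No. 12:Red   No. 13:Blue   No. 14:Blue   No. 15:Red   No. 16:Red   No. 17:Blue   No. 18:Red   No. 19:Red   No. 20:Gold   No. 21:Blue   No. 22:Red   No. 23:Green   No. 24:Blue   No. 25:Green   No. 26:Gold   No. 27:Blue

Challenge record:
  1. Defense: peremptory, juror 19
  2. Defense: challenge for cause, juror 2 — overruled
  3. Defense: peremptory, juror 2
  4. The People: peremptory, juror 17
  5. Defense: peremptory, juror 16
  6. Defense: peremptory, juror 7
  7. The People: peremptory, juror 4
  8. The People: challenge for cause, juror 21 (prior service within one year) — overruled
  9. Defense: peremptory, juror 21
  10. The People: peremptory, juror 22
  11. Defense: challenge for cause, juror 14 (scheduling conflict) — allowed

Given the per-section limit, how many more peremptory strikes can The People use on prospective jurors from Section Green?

2

The People peremptories so far: #17, #4, #22 — 3 of 10 used, 7 left overall.
Against Section Green: none yet — per-section cap 2 leaves 2.
Binding limit: min(7, 2) = 2.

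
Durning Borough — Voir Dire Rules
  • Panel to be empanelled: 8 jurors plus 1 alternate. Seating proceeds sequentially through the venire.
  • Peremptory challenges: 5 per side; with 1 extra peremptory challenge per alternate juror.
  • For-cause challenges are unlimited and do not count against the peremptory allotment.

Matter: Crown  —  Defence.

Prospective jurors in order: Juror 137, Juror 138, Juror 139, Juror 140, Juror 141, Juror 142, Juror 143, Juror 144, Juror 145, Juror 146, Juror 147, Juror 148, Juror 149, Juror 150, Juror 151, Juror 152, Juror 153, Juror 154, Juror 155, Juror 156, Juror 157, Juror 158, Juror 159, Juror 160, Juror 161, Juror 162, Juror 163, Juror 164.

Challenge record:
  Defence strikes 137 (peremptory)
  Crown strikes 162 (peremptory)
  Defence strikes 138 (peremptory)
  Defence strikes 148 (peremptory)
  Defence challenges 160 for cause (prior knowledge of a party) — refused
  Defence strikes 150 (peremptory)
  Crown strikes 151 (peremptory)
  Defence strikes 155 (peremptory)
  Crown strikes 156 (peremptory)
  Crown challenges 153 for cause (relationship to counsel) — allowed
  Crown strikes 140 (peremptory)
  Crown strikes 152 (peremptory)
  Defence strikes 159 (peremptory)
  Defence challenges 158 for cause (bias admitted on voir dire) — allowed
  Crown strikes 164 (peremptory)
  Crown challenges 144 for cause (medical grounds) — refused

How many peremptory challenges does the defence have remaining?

Defence allotment: 5 base + 1 × 1 alternate = 6.
Defence peremptories used: #137, #138, #148, #150, #155, #159 — 6 (for-cause on #160, #158 don't count).
Remaining: 6 − 6 = 0.

0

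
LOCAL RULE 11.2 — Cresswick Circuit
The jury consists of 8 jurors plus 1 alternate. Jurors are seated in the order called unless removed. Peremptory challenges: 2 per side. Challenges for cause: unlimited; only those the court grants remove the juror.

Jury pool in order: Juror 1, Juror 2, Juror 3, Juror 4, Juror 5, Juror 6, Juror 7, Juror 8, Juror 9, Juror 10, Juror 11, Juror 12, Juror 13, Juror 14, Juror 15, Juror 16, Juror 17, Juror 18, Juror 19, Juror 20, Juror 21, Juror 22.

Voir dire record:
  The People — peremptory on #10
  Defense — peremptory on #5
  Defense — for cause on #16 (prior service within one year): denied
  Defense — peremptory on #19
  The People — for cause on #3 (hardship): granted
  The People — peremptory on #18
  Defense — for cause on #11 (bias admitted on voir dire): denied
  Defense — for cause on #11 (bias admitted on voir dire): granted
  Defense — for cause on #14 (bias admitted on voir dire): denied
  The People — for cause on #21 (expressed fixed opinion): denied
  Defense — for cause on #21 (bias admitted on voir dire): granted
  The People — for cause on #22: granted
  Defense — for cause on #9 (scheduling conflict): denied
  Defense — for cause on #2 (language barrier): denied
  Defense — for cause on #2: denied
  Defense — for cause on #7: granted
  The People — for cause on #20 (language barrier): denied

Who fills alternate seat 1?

14

Removed: #3, #5, #7, #10, #11, #18, #19, #21, #22. (#2, #9, #14, #16, #20 stay — for-cause denied.)
Seating in order: seats 1–8 → #1, #2, #4, #6, #8, #9, #12, #13; alternates → #14.
So alternate 1 is #14.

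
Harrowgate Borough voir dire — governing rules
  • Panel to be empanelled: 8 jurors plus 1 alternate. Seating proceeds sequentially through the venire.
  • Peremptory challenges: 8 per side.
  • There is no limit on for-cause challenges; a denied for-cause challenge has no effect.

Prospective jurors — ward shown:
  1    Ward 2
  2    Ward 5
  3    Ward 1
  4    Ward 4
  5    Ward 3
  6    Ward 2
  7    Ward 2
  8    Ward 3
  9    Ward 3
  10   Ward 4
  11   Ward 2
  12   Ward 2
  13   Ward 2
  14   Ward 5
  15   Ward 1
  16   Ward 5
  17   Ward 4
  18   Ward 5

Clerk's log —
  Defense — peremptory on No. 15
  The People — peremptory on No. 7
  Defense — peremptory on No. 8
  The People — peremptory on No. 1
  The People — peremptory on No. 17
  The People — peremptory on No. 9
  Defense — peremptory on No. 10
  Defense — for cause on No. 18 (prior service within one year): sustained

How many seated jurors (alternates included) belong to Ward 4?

1

Removed: #1, #7, #8, #9, #10, #15, #17, #18.
Seated (9 incl. alternates): #2, #3, #4, #5, #6, #11, #12, #13, #14.
Of those, in Ward 4: #4 → 1.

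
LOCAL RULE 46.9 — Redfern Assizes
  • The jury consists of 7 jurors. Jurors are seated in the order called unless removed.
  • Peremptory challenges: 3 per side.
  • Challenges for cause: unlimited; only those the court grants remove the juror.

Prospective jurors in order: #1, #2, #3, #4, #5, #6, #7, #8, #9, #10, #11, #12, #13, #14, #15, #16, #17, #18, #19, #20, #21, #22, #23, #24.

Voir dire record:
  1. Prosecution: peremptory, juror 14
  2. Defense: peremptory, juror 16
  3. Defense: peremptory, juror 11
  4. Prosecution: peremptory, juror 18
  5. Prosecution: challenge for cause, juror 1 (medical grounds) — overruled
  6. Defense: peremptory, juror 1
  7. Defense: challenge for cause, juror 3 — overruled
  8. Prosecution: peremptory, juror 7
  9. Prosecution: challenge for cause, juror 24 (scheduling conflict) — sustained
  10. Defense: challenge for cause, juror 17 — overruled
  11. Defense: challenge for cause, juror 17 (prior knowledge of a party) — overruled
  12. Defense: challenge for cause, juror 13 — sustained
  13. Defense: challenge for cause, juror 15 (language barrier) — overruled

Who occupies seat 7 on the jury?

Removed: #1, #7, #11, #13, #14, #16, #18, #24. (#3, #15, #17 stay — for-cause denied.)
Seating in order: seats 1–7 → #2, #3, #4, #5, #6, #8, #9.
So seat 7 is #9.

9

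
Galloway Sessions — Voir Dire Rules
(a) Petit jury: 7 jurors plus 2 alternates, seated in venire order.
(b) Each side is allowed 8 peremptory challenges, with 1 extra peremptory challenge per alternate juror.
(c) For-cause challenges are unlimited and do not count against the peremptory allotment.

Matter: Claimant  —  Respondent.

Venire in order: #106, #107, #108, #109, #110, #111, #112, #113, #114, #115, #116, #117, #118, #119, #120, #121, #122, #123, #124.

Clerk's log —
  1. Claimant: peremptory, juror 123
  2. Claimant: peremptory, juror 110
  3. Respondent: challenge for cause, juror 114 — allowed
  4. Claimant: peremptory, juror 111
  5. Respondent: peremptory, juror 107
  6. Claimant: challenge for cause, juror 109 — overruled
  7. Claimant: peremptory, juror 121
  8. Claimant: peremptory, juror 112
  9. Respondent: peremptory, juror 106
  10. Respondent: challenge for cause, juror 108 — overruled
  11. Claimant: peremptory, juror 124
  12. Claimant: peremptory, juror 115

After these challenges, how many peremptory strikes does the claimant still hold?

3

Claimant allotment: 8 base + 1 × 2 alternates = 10.
Claimant peremptories used: #123, #110, #111, #121, #112, #124, #115 — 7 (the for-cause on #109 doesn't count).
Remaining: 10 − 7 = 3.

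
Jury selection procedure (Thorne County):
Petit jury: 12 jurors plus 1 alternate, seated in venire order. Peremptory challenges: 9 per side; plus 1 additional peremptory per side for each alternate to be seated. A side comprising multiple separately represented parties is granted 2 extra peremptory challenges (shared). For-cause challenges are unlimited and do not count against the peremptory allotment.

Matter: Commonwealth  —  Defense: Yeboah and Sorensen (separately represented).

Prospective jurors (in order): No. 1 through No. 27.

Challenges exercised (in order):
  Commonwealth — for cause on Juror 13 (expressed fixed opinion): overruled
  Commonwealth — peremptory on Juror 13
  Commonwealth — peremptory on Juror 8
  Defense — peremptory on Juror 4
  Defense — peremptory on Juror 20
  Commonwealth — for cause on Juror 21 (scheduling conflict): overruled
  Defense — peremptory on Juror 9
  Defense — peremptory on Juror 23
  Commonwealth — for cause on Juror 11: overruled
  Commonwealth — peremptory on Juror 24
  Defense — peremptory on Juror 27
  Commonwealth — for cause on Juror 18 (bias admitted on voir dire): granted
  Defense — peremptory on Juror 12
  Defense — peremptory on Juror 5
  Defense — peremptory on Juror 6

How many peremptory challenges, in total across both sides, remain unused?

Commonwealth allotment: 9 base + 1 × 1 alternate = 10. Defense allotment: 9 base + 1 × 1 alternate + 2 multi-party = 12.
Commonwealth peremptories used: #13, #8, #24 — 3 (for-cause on #13, #21, #11, #18 don't count).
Defense peremptories used: #4, #20, #9, #23, #27, #12, #5, #6 — 8.
Remaining: (10 − 3) + (12 − 8) = 11.

11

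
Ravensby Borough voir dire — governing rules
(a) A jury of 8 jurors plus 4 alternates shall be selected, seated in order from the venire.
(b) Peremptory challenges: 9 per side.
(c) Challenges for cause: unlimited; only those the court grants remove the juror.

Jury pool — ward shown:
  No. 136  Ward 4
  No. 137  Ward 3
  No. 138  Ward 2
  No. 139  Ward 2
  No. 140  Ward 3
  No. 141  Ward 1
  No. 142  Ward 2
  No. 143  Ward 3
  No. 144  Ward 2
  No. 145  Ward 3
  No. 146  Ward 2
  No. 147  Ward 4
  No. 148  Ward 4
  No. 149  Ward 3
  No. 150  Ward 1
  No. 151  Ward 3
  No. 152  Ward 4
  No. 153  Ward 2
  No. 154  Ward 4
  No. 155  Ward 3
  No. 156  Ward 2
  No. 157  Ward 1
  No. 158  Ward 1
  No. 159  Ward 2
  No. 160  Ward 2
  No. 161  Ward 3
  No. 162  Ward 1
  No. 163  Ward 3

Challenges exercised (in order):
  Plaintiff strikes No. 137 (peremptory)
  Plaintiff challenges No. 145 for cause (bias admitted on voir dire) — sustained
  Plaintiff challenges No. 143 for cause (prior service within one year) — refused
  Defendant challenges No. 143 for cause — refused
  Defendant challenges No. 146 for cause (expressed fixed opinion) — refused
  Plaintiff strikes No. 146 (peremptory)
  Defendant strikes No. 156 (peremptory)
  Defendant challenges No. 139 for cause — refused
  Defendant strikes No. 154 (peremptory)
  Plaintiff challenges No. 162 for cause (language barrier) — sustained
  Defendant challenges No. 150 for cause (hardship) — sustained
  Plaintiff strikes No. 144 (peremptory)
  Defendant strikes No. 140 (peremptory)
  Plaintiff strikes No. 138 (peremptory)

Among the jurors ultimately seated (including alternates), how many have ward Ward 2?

3

Removed: #137, #138, #140, #144, #145, #146, #150, #154, #156, #162.
Seated (12 incl. alternates): #136, #139, #141, #142, #143, #147, #148, #149, #151, #152, #153, #155.
Of those, in Ward 2: #139, #142, #153 → 3.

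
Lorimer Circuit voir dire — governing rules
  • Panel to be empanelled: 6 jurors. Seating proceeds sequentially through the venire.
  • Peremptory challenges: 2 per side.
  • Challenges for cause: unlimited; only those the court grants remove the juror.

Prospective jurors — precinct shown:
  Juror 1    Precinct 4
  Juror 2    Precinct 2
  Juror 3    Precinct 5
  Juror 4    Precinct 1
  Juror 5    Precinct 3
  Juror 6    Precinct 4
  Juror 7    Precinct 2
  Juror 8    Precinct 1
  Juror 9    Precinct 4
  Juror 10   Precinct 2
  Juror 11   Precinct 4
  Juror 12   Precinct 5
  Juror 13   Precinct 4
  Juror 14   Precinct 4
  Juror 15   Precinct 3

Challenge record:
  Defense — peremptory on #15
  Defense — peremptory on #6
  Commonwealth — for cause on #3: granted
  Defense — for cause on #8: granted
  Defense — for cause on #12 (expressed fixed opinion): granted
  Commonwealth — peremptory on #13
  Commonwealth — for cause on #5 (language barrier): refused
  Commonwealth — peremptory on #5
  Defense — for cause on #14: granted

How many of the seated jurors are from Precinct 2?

3

Removed: #3, #5, #6, #8, #12, #13, #14, #15.
Seated jurors 1–6: #1, #2, #4, #7, #9, #10.
Of those, in Precinct 2: #2, #7, #10 → 3.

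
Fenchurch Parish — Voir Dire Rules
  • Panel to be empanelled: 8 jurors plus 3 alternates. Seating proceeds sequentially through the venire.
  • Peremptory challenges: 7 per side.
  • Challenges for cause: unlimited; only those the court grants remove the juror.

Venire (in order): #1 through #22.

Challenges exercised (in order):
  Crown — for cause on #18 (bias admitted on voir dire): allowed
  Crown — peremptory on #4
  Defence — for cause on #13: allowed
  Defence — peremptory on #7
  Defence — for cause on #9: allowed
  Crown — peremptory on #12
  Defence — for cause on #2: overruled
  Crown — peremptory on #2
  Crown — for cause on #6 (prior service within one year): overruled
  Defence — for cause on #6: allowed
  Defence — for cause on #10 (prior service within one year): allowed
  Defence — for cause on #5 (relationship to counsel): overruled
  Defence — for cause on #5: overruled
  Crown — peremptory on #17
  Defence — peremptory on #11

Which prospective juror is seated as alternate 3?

22

Removed: #2, #4, #6, #7, #9, #10, #11, #12, #13, #17, #18. (#5 stays — for-cause denied.)
Seating in order: seats 1–8 → #1, #3, #5, #8, #14, #15, #16, #19; alternates → #20, #21, #22.
So alternate 3 is #22.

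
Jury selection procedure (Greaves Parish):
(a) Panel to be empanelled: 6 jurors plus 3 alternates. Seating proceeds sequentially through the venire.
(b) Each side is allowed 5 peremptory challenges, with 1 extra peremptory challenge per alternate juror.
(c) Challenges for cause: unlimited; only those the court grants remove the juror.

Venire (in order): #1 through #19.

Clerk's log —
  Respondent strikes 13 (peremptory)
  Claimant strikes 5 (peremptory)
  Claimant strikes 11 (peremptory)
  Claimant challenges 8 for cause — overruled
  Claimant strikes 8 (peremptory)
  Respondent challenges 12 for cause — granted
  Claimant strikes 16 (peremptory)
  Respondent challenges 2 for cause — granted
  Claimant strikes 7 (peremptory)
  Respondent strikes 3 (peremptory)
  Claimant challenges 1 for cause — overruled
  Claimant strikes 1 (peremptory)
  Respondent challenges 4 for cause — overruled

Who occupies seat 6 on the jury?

15

Removed: #1, #2, #3, #5, #7, #8, #11, #12, #13, #16. (#4 stays — for-cause denied.)
Filling seats in venire order through position 6: #4, #6, #9, #10, #14, #15.
So seat 6 is #15.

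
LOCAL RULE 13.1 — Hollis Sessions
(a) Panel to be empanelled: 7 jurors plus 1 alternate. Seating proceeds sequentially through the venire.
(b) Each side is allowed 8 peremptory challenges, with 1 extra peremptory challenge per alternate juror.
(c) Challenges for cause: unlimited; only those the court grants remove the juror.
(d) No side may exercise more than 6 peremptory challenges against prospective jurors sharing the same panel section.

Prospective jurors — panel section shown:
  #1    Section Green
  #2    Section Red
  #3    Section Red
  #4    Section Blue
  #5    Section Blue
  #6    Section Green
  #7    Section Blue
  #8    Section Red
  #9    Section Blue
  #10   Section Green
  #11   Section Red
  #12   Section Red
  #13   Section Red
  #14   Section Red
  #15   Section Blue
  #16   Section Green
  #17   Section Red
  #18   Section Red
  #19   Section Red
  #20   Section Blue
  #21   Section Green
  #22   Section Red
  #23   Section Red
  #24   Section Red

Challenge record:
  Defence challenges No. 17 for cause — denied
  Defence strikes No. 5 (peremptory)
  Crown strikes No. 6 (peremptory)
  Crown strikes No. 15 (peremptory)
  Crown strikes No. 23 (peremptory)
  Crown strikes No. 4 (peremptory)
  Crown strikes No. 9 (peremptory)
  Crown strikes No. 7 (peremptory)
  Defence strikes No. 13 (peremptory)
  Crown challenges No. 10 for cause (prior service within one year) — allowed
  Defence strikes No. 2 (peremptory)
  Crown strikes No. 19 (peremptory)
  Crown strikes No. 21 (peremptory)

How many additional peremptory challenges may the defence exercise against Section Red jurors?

Defence peremptories so far: #5, #13, #2 — 3 of 9 used, 6 left overall.
Against Section Red: #13, #2 — 2 used; per-section cap 6 leaves 4.
Binding limit: min(6, 4) = 4.

4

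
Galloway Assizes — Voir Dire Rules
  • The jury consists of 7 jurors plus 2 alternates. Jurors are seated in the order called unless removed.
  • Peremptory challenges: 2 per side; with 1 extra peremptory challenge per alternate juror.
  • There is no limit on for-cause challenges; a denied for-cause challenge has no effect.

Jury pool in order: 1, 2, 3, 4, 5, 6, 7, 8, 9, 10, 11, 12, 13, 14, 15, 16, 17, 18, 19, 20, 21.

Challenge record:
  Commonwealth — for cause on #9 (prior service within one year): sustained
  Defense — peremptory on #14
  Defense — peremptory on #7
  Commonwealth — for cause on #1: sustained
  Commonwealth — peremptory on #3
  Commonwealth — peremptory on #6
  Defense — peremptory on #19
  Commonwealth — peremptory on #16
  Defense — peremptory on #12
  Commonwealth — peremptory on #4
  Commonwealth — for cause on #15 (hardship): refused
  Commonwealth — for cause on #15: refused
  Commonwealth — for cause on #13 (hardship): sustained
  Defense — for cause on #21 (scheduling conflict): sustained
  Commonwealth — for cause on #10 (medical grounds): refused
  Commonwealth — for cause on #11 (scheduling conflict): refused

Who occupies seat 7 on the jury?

17

Removed: #1, #3, #4, #6, #7, #9, #12, #13, #14, #16, #19, #21. (#10, #11, #15 stay — for-cause denied.)
Seating in order: seats 1–7 → #2, #5, #8, #10, #11, #15, #17; alternates → #18, #20.
So seat 7 is #17.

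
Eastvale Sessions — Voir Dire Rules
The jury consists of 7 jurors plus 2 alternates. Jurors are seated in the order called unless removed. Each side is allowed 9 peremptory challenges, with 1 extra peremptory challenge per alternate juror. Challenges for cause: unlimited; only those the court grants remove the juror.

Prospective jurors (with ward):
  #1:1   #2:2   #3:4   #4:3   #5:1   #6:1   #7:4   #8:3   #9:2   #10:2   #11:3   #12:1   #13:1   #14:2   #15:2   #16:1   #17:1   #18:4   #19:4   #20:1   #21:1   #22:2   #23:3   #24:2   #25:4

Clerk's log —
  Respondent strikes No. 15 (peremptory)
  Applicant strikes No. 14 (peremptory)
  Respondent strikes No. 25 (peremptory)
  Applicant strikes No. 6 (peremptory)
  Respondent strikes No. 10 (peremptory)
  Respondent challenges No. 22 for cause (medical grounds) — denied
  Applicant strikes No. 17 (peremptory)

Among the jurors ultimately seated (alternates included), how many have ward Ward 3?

3

Removed: #6, #10, #14, #15, #17, #25.
Seated (9 incl. alternates): #1, #2, #3, #4, #5, #7, #8, #9, #11.
Of those, in Ward 3: #4, #8, #11 → 3.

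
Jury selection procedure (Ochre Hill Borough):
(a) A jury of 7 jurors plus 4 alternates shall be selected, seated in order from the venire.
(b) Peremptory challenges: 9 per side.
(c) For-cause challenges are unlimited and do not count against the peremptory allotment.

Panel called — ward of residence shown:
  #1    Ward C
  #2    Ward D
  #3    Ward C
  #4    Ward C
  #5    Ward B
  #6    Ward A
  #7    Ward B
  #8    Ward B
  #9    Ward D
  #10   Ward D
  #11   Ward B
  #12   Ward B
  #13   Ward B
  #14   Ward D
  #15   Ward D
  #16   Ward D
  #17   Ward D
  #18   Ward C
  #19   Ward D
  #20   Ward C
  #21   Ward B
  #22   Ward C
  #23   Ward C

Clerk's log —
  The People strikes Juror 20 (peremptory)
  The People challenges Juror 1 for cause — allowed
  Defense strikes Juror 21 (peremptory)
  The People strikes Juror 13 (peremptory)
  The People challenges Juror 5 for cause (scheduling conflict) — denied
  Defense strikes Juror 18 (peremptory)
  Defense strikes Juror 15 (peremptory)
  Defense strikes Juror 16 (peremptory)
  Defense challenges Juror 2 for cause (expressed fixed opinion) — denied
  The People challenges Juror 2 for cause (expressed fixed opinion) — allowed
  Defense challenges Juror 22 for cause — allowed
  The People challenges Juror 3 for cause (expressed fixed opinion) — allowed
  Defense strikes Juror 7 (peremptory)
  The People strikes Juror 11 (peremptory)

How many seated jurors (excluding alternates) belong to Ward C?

Removed: #1, #2, #3, #7, #11, #13, #15, #16, #18, #20, #21, #22.
Seated jurors 1–7: #4, #5, #6, #8, #9, #10, #12 (alternates #14, #17, #19, #23 not counted).
Of those, in Ward C: #4 → 1.

1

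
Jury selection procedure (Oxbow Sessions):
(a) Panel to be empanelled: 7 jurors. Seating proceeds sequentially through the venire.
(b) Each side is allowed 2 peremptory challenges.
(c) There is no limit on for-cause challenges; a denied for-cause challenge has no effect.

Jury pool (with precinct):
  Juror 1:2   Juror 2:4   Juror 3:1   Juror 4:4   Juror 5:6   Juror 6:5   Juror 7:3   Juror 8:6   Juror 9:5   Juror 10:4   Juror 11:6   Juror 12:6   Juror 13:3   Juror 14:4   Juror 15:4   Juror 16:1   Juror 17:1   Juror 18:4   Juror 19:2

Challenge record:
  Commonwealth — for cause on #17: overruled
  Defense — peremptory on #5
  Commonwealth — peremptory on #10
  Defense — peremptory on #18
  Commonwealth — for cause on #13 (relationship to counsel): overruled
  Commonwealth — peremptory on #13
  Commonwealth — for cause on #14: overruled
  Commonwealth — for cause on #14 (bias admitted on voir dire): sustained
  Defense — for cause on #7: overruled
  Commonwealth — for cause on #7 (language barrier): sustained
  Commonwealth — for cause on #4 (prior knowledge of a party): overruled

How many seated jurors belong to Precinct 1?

Removed: #5, #7, #10, #13, #14, #18.
Seated jurors 1–7: #1, #2, #3, #4, #6, #8, #9.
Of those, in Precinct 1: #3 → 1.

1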